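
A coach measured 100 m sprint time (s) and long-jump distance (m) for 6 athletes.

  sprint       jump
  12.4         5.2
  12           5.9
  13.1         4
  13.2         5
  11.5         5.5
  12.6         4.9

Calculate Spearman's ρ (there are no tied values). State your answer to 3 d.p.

-0.771

Rank sprint: 3, 2, 5, 6, 1, 4
Rank jump: 4, 6, 1, 3, 5, 2
d = rank(sprint) − rank(jump): -1, -4, 4, 3, -4, 2; Σd² = 62
ρ = 1 − 6Σd² / [n(n²−1)] = 1 − 6×62 / (6×35) = 1 − 372/210 ≈ -0.771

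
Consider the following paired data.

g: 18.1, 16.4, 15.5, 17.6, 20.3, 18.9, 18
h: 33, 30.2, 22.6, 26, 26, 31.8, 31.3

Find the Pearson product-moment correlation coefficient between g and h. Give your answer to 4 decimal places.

0.3008

n = 7, Σg = 124.8, Σh = 200.9, Σg² = 2239.88, Σh² = 5854.73, Σgh = 3592.7
nΣgh − ΣgΣh = 25148.9 − 25072.32 = 76.58
nΣg² − (Σg)² = 15679.16 − 15575.04 = 104.12; nΣh² − (Σh)² = 40983.11 − 40360.81 = 622.3
r = 76.58 / √(104.12 × 622.3) = 76.58 / 254.5464 ≈ 0.3008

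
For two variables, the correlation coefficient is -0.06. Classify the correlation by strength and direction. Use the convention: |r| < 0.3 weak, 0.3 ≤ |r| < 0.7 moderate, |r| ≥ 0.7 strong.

r = -0.06 < 0 so the relationship is negative.
|r| = 0.06, which falls in the weak range.

weak negative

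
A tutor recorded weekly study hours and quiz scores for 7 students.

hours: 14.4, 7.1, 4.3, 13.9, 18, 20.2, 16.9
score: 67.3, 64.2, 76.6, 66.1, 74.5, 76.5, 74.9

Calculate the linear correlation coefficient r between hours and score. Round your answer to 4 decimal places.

n = 7, Σx = 94.8, Σy = 500.1, Σx² = 1487.12, Σy² = 35900.21, Σxy = 6825.22
nΣxy − ΣxΣy = 47776.54 − 47409.48 = 367.06
nΣx² − (Σx)² = 10409.84 − 8987.04 = 1422.8; nΣy² − (Σy)² = 251301.47 − 250100.01 = 1201.46
r = 367.06 / √(1422.8 × 1201.46) = 367.06 / 1307.4545 ≈ 0.2807

0.2807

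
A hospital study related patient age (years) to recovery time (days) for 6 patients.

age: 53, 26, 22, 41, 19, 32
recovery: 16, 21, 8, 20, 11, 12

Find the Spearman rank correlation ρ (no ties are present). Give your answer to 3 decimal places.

Rank age: 6, 3, 2, 5, 1, 4
Rank recovery: 4, 6, 1, 5, 2, 3
d = rank(age) − rank(recovery): 2, -3, 1, 0, -1, 1; Σd² = 16
ρ = 1 − 6Σd² / [n(n²−1)] = 1 − 6×16 / (6×35) = 1 − 96/210 ≈ 0.543

0.543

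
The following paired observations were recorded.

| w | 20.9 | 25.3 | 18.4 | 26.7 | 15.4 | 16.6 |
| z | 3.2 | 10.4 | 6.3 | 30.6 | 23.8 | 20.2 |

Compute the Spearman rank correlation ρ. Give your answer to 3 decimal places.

Rank w: 4, 5, 3, 6, 1, 2
Rank z: 1, 3, 2, 6, 5, 4
d = rank(w) − rank(z): 3, 2, 1, 0, -4, -2; Σd² = 34
ρ = 1 − 6Σd² / [n(n²−1)] = 1 − 6×34 / (6×35) = 1 − 204/210 ≈ 0.029

0.029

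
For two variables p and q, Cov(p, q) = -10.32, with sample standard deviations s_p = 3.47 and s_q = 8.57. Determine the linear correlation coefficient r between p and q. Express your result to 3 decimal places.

r = Cov(p,q) / (s_p · s_q) = -10.32 / (3.47 × 8.57)
  = -10.32 / 29.7379 ≈ -0.347

-0.347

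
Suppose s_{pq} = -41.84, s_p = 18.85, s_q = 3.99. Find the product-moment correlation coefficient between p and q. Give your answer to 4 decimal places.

r = Cov(p,q) / (s_p · s_q) = -41.84 / (18.85 × 3.99)
  = -41.84 / 75.2115 ≈ -0.5563

-0.5563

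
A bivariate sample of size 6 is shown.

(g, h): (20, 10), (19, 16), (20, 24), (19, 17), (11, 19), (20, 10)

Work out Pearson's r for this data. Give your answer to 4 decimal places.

-0.2923

n = 6, Σg = 109, Σh = 96, Σg² = 2043, Σh² = 1682, Σgh = 1716
nΣgh − ΣgΣh = 10296 − 10464 = -168
nΣg² − (Σg)² = 12258 − 11881 = 377; nΣh² − (Σh)² = 10092 − 9216 = 876
r = -168 / √(377 × 876) = -168 / 574.6756 ≈ -0.2923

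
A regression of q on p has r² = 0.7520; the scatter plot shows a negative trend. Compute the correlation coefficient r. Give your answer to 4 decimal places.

-0.8672

|r| = √0.7520 = 0.8672
The association is negative, so r = −0.8672.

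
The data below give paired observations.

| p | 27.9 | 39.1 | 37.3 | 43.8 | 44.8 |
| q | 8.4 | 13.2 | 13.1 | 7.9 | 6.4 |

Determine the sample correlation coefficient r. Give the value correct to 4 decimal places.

n = 5, Σp = 192.9, Σq = 49, Σp² = 7623.99, Σq² = 519.78, Σpq = 1871.85
nΣpq − ΣpΣq = 9359.25 − 9452.1 = -92.85
nΣp² − (Σp)² = 38119.95 − 37210.41 = 909.54; nΣq² − (Σq)² = 2598.9 − 2401 = 197.9
r = -92.85 / √(909.54 × 197.9) = -92.85 / 424.2617 ≈ -0.2189

-0.2189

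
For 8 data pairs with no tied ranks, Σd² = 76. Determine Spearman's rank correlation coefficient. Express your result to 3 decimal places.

0.095

ρ = 1 − 6Σd² / [n(n²−1)] = 1 − 6×76 / (8×63)
  = 1 − 456/504 = 1 − 0.9048 ≈ 0.095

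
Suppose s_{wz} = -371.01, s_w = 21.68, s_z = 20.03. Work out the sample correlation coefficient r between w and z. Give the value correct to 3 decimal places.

-0.854

r = Cov(w,z) / (s_w · s_z) = -371.01 / (21.68 × 20.03)
  = -371.01 / 434.2504 ≈ -0.854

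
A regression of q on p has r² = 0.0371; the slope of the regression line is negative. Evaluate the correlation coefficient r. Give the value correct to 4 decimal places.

|r| = √0.0371 = 0.1926
The association is negative, so r = −0.1926.

-0.1926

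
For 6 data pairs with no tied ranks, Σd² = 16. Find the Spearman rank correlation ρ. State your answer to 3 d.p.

0.543

ρ = 1 − 6Σd² / [n(n²−1)] = 1 − 6×16 / (6×35)
  = 1 − 96/210 = 1 − 0.4571 ≈ 0.543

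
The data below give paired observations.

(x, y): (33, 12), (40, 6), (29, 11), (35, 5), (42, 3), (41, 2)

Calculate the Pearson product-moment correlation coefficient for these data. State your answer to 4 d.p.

-0.8617

n = 6, Σx = 220, Σy = 39, Σx² = 8200, Σy² = 339, Σxy = 1338
nΣxy − ΣxΣy = 8028 − 8580 = -552
nΣx² − (Σx)² = 49200 − 48400 = 800; nΣy² − (Σy)² = 2034 − 1521 = 513
r = -552 / √(800 × 513) = -552 / 640.6247 ≈ -0.8617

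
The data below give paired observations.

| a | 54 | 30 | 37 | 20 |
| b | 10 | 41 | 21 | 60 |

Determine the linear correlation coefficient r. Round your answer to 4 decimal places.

-0.9544

n = 4, Σa = 141, Σb = 132, Σa² = 5585, Σb² = 5822, Σab = 3747
nΣab − ΣaΣb = 14988 − 18612 = -3624
nΣa² − (Σa)² = 22340 − 19881 = 2459; nΣb² − (Σb)² = 23288 − 17424 = 5864
r = -3624 / √(2459 × 5864) = -3624 / 3797.3117 ≈ -0.9544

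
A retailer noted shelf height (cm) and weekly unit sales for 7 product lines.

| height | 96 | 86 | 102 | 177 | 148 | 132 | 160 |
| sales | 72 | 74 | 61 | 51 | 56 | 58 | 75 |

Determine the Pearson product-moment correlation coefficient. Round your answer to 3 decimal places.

n = 7, Σx = 901, Σy = 447, Σx² = 123273, Σy² = 29107, Σxy = 56469
nΣxy − ΣxΣy = 395283 − 402747 = -7464
nΣx² − (Σx)² = 862911 − 811801 = 51110; nΣy² − (Σy)² = 203749 − 199809 = 3940
r = -7464 / √(51110 × 3940) = -7464 / 14190.6096 ≈ -0.526

-0.526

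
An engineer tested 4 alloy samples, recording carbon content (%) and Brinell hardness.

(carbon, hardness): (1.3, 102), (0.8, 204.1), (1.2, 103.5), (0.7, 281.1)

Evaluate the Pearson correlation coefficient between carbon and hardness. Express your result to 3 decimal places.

-0.965

n = 4, Σx = 4, Σy = 690.7, Σx² = 4.26, Σy² = 141790.27, Σxy = 616.85
nΣxy − ΣxΣy = 2467.4 − 2762.8 = -295.4
nΣx² − (Σx)² = 17.04 − 16 = 1.04; nΣy² − (Σy)² = 567161.08 − 477066.49 = 90094.59
r = -295.4 / √(1.04 × 90094.59) = -295.4 / 306.1019 ≈ -0.965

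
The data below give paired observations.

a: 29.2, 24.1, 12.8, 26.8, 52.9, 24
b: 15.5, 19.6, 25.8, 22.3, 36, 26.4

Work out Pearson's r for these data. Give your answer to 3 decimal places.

n = 6, Σa = 169.8, Σb = 145.6, Σa² = 5689.94, Σb² = 3780.3, Σab = 4390.84
nΣab − ΣaΣb = 26345.04 − 24722.88 = 1622.16
nΣa² − (Σa)² = 34139.64 − 28832.04 = 5307.6; nΣb² − (Σb)² = 22681.8 − 21199.36 = 1482.44
r = 1622.16 / √(5307.6 × 1482.44) = 1622.16 / 2805.0309 ≈ 0.578

0.578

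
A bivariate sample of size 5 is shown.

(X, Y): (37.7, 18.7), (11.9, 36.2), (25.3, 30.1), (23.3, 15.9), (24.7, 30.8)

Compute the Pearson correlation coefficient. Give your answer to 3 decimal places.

-0.660

n = 5, ΣX = 122.9, ΣY = 131.7, ΣX² = 3355.97, ΣY² = 3767.59, ΣXY = 3028.53
nΣXY − ΣXΣY = 15142.65 − 16185.93 = -1043.28
nΣX² − (ΣX)² = 16779.85 − 15104.41 = 1675.44; nΣY² − (ΣY)² = 18837.95 − 17344.89 = 1493.06
r = -1043.28 / √(1675.44 × 1493.06) = -1043.28 / 1581.6234 ≈ -0.660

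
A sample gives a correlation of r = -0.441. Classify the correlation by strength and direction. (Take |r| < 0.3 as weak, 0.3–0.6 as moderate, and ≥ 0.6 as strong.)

moderate negative

r = -0.441 < 0 so the relationship is negative.
|r| = 0.441, which falls in the moderate range.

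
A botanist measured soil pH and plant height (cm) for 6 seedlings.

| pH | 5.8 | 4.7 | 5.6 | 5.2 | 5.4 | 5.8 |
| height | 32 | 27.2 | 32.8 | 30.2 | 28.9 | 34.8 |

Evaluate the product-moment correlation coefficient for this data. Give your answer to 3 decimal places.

n = 6, Σx = 32.5, Σy = 185.9, Σx² = 176.93, Σy² = 5797.97, Σxy = 1012.06
nΣxy − ΣxΣy = 6072.36 − 6041.75 = 30.61
nΣx² − (Σx)² = 1061.58 − 1056.25 = 5.33; nΣy² − (Σy)² = 34787.82 − 34558.81 = 229.01
r = 30.61 / √(5.33 × 229.01) = 30.61 / 34.9374 ≈ 0.876

0.876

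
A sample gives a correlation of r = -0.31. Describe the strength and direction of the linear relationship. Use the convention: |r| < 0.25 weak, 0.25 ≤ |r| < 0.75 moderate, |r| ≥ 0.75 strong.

moderate negative

r = -0.31 < 0 so the relationship is negative.
|r| = 0.31, which falls in the moderate range.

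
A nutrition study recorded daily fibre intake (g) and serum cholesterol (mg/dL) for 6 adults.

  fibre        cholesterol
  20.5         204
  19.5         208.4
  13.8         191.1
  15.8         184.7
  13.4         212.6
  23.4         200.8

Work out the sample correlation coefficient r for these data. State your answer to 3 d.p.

0.190

n = 6, Σx = 106.4, Σy = 1201.6, Σx² = 1967.7, Σy² = 241199.26, Σxy = 21348.8
nΣxy − ΣxΣy = 128092.8 − 127850.24 = 242.56
nΣx² − (Σx)² = 11806.2 − 11320.96 = 485.24; nΣy² − (Σy)² = 1447195.56 − 1443842.56 = 3353
r = 242.56 / √(485.24 × 3353) = 242.56 / 1275.5429 ≈ 0.190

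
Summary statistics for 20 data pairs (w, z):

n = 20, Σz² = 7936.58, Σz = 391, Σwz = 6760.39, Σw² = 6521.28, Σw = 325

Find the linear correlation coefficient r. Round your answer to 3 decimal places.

r = (nΣwz − ΣwΣz) / √[(nΣw² − (Σw)²)(nΣz² − (Σz)²)]
Numerator: 20×6760.39 − 325×391 = 8132.8
Denominator: √[(130425.6 − 105625)(158731.6 − 152881)] = √[24800.6 × 5850.6] = 12045.6793
r = 8132.8 / 12045.6793 ≈ 0.675

0.675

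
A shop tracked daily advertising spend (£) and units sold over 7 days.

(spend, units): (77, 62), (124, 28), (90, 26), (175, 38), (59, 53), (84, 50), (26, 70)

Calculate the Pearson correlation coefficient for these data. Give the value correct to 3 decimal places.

n = 7, Σx = 635, Σy = 327, Σx² = 71243, Σy² = 16957, Σxy = 26383
nΣxy − ΣxΣy = 184681 − 207645 = -22964
nΣx² − (Σx)² = 498701 − 403225 = 95476; nΣy² − (Σy)² = 118699 − 106929 = 11770
r = -22964 / √(95476 × 11770) = -22964 / 33522.4182 ≈ -0.685

-0.685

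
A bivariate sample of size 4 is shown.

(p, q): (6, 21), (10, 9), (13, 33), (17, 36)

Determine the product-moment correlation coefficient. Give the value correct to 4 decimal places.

n = 4, Σp = 46, Σq = 99, Σp² = 594, Σq² = 2907, Σpq = 1257
nΣpq − ΣpΣq = 5028 − 4554 = 474
nΣp² − (Σp)² = 2376 − 2116 = 260; nΣq² − (Σq)² = 11628 − 9801 = 1827
r = 474 / √(260 × 1827) = 474 / 689.2169 ≈ 0.6877

0.6877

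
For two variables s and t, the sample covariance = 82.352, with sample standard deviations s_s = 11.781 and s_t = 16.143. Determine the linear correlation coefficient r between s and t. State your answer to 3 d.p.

0.433

r = Cov(s,t) / (s_s · s_t) = 82.352 / (11.781 × 16.143)
  = 82.352 / 190.1807 ≈ 0.433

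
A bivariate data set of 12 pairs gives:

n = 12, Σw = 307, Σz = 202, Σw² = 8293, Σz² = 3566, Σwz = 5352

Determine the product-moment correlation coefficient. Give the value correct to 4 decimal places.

0.6830

r = (nΣwz − ΣwΣz) / √[(nΣw² − (Σw)²)(nΣz² − (Σz)²)]
Numerator: 12×5352 − 307×202 = 2210
Denominator: √[(99516 − 94249)(42792 − 40804)] = √[5267 × 1988] = 3235.8609
r = 2210 / 3235.8609 ≈ 0.6830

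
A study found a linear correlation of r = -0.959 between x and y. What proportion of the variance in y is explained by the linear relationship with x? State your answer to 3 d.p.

r² = (-0.959)² = 0.920

0.920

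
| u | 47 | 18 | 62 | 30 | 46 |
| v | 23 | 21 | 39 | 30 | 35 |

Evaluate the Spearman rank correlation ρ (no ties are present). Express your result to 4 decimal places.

Rank u: 4, 1, 5, 2, 3
Rank v: 2, 1, 5, 3, 4
d = rank(u) − rank(v): 2, 0, 0, -1, -1; Σd² = 6
ρ = 1 − 6Σd² / [n(n²−1)] = 1 − 6×6 / (5×24) = 1 − 36/120 ≈ 0.7000

0.7000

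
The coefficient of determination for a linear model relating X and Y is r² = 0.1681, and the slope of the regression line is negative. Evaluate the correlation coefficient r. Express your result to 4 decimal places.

-0.4100

|r| = √0.1681 = 0.4100
The association is negative, so r = −0.4100.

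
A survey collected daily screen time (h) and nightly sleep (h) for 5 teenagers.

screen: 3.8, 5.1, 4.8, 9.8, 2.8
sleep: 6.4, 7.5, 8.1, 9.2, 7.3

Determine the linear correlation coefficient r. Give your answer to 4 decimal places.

0.8538

n = 5, Σx = 26.3, Σy = 38.5, Σx² = 167.37, Σy² = 300.75, Σxy = 212.05
nΣxy − ΣxΣy = 1060.25 − 1012.55 = 47.7
nΣx² − (Σx)² = 836.85 − 691.69 = 145.16; nΣy² − (Σy)² = 1503.75 − 1482.25 = 21.5
r = 47.7 / √(145.16 × 21.5) = 47.7 / 55.8654 ≈ 0.8538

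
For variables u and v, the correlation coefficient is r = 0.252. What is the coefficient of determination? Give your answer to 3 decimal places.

0.064

r² = (0.252)² = 0.064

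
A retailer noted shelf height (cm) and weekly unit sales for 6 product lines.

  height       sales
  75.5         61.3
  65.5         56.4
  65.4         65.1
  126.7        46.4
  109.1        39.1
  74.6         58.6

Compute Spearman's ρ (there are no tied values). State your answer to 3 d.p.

-0.714

Rank height: 4, 2, 1, 6, 5, 3
Rank sales: 5, 3, 6, 2, 1, 4
d = rank(height) − rank(sales): -1, -1, -5, 4, 4, -1; Σd² = 60
ρ = 1 − 6Σd² / [n(n²−1)] = 1 − 6×60 / (6×35) = 1 − 360/210 ≈ -0.714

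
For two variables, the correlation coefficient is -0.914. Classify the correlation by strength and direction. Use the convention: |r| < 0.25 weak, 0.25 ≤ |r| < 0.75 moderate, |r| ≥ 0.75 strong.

r = -0.914 < 0 so the relationship is negative.
|r| = 0.914, which falls in the strong range.

strong negative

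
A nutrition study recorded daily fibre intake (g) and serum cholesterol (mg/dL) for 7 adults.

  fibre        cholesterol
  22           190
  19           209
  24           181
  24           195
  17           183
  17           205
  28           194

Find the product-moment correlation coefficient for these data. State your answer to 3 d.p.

-0.269

n = 7, Σx = 151, Σy = 1357, Σx² = 3359, Σy² = 263717, Σxy = 29203
nΣxy − ΣxΣy = 204421 − 204907 = -486
nΣx² − (Σx)² = 23513 − 22801 = 712; nΣy² − (Σy)² = 1846019 − 1841449 = 4570
r = -486 / √(712 × 4570) = -486 / 1803.8403 ≈ -0.269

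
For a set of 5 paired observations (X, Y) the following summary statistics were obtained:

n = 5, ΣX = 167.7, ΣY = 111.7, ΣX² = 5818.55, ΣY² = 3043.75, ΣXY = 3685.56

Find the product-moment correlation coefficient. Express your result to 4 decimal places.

-0.1866

r = (nΣXY − ΣXΣY) / √[(nΣX² − (ΣX)²)(nΣY² − (ΣY)²)]
Numerator: 5×3685.56 − 167.7×111.7 = -304.29
Denominator: √[(29092.75 − 28123.29)(15218.75 − 12476.89)] = √[969.46 × 2741.86] = 1630.3753
r = -304.29 / 1630.3753 ≈ -0.1866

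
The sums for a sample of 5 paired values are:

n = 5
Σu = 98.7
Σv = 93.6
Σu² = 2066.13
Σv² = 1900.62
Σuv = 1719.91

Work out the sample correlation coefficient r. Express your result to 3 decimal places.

-0.966

r = (nΣuv − ΣuΣv) / √[(nΣu² − (Σu)²)(nΣv² − (Σv)²)]
Numerator: 5×1719.91 − 98.7×93.6 = -638.77
Denominator: √[(10330.65 − 9741.69)(9503.1 − 8760.96)] = √[588.96 × 742.14] = 661.1284
r = -638.77 / 661.1284 ≈ -0.966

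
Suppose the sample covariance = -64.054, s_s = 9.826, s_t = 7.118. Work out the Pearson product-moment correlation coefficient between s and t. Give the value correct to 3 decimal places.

-0.916

r = Cov(s,t) / (s_s · s_t) = -64.054 / (9.826 × 7.118)
  = -64.054 / 69.9415 ≈ -0.916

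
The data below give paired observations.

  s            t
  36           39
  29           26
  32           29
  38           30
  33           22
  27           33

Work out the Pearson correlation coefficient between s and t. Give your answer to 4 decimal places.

0.2110

n = 6, Σs = 195, Σt = 179, Σs² = 6423, Σt² = 5511, Σst = 5843
nΣst − ΣsΣt = 35058 − 34905 = 153
nΣs² − (Σs)² = 38538 − 38025 = 513; nΣt² − (Σt)² = 33066 − 32041 = 1025
r = 153 / √(513 × 1025) = 153 / 725.1379 ≈ 0.2110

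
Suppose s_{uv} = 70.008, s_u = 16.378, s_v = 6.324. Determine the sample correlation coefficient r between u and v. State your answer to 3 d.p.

r = Cov(u,v) / (s_u · s_v) = 70.008 / (16.378 × 6.324)
  = 70.008 / 103.5745 ≈ 0.676

0.676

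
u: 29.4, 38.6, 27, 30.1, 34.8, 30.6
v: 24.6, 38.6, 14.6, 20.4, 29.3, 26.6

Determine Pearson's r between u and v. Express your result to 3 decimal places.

n = 6, Σu = 190.5, Σv = 154.1, Σu² = 6136.73, Σv² = 4290.49, Σuv = 5055.04
nΣuv − ΣuΣv = 30330.24 − 29356.05 = 974.19
nΣu² − (Σu)² = 36820.38 − 36290.25 = 530.13; nΣv² − (Σv)² = 25742.94 − 23746.81 = 1996.13
r = 974.19 / √(530.13 × 1996.13) = 974.19 / 1028.6926 ≈ 0.947

0.947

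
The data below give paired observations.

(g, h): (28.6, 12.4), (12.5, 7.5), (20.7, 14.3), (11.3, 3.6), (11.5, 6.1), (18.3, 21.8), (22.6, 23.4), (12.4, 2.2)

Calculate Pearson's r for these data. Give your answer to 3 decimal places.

0.660

n = 8, Σg = 137.9, Σh = 91.3, Σg² = 2662.05, Σh² = 1492.31, Σgh = 1810.29
nΣgh − ΣgΣh = 14482.32 − 12590.27 = 1892.05
nΣg² − (Σg)² = 21296.4 − 19016.41 = 2279.99; nΣh² − (Σh)² = 11938.48 − 8335.69 = 3602.79
r = 1892.05 / √(2279.99 × 3602.79) = 1892.05 / 2866.0644 ≈ 0.660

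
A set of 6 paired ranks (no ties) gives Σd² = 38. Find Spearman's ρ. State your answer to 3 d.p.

-0.086

ρ = 1 − 6Σd² / [n(n²−1)] = 1 − 6×38 / (6×35)
  = 1 − 228/210 = 1 − 1.0857 ≈ -0.086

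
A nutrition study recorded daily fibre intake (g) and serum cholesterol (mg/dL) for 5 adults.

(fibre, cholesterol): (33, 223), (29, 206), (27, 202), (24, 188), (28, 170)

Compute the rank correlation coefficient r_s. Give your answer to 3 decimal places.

0.700

Rank fibre: 5, 4, 2, 1, 3
Rank cholesterol: 5, 4, 3, 2, 1
d = rank(fibre) − rank(cholesterol): 0, 0, -1, -1, 2; Σd² = 6
ρ = 1 − 6Σd² / [n(n²−1)] = 1 − 6×6 / (5×24) = 1 − 36/120 ≈ 0.700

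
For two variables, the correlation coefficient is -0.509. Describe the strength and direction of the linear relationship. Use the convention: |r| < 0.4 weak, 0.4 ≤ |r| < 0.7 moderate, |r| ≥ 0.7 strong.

moderate negative

r = -0.509 < 0 so the relationship is negative.
|r| = 0.509, which falls in the moderate range.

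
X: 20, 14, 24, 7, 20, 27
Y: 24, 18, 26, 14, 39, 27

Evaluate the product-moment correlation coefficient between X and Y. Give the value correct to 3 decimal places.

0.646

n = 6, ΣX = 112, ΣY = 148, ΣX² = 2350, ΣY² = 4022, ΣXY = 2963
nΣXY − ΣXΣY = 17778 − 16576 = 1202
nΣX² − (ΣX)² = 14100 − 12544 = 1556; nΣY² − (ΣY)² = 24132 − 21904 = 2228
r = 1202 / √(1556 × 2228) = 1202 / 1861.9259 ≈ 0.646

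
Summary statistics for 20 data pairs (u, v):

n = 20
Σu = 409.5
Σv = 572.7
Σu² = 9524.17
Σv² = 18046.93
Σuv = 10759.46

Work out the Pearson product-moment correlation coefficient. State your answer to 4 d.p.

-0.7054

r = (nΣuv − ΣuΣv) / √[(nΣu² − (Σu)²)(nΣv² − (Σv)²)]
Numerator: 20×10759.46 − 409.5×572.7 = -19331.45
Denominator: √[(190483.4 − 167690.25)(360938.6 − 327985.29)] = √[22793.15 × 32953.31] = 27406.3813
r = -19331.45 / 27406.3813 ≈ -0.7054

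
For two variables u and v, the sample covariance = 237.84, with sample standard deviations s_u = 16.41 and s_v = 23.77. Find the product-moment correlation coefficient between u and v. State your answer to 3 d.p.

0.610

r = Cov(u,v) / (s_u · s_v) = 237.84 / (16.41 × 23.77)
  = 237.84 / 390.0657 ≈ 0.610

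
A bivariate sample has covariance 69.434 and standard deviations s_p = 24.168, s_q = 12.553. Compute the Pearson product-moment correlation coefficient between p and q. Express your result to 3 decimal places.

r = Cov(p,q) / (s_p · s_q) = 69.434 / (24.168 × 12.553)
  = 69.434 / 303.3809 ≈ 0.229

0.229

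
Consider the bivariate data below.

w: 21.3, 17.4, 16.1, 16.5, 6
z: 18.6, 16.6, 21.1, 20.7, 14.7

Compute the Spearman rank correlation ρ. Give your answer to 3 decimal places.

0.100

Rank w: 5, 4, 2, 3, 1
Rank z: 3, 2, 5, 4, 1
d = rank(w) − rank(z): 2, 2, -3, -1, 0; Σd² = 18
ρ = 1 − 6Σd² / [n(n²−1)] = 1 − 6×18 / (5×24) = 1 − 108/120 ≈ 0.100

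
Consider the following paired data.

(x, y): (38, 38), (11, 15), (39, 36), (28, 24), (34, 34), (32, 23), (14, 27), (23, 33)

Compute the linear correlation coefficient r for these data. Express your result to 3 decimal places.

n = 8, Σx = 219, Σy = 230, Σx² = 6775, Σy² = 7044, Σxy = 6714
nΣxy − ΣxΣy = 53712 − 50370 = 3342
nΣx² − (Σx)² = 54200 − 47961 = 6239; nΣy² − (Σy)² = 56352 − 52900 = 3452
r = 3342 / √(6239 × 3452) = 3342 / 4640.8004 ≈ 0.720

0.720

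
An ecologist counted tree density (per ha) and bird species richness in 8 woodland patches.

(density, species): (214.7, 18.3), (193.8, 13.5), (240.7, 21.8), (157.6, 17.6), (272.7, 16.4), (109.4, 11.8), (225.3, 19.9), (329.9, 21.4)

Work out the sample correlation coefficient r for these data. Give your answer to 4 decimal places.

n = 8, Σx = 1744.1, Σy = 140.7, Σx² = 412356.53, Σy² = 2564.31, Σxy = 31872.86
nΣxy − ΣxΣy = 254982.88 − 245394.87 = 9588.01
nΣx² − (Σx)² = 3298852.24 − 3041884.81 = 256967.43; nΣy² − (Σy)² = 20514.48 − 19796.49 = 717.99
r = 9588.01 / √(256967.43 × 717.99) = 9588.01 / 13583.0794 ≈ 0.7059

0.7059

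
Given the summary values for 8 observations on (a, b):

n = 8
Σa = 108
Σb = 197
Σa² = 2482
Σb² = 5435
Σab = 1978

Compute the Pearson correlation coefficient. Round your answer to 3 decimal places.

r = (nΣab − ΣaΣb) / √[(nΣa² − (Σa)²)(nΣb² − (Σb)²)]
Numerator: 8×1978 − 108×197 = -5452
Denominator: √[(19856 − 11664)(43480 − 38809)] = √[8192 × 4671] = 6185.8574
r = -5452 / 6185.8574 ≈ -0.881

-0.881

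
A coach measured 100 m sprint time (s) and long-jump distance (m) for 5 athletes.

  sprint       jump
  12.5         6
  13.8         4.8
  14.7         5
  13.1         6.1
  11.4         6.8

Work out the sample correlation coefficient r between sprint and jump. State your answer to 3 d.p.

-0.913

n = 5, Σx = 65.5, Σy = 28.7, Σx² = 864.35, Σy² = 167.49, Σxy = 372.17
nΣxy − ΣxΣy = 1860.85 − 1879.85 = -19
nΣx² − (Σx)² = 4321.75 − 4290.25 = 31.5; nΣy² − (Σy)² = 837.45 − 823.69 = 13.76
r = -19 / √(31.5 × 13.76) = -19 / 20.8192 ≈ -0.913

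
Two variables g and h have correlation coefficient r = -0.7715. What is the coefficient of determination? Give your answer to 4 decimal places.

r² = (-0.7715)² = 0.5952

0.5952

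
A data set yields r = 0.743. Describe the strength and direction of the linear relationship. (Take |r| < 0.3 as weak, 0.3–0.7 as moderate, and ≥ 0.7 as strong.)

r = 0.743 > 0 so the relationship is positive.
|r| = 0.743, which falls in the strong range.

strong positive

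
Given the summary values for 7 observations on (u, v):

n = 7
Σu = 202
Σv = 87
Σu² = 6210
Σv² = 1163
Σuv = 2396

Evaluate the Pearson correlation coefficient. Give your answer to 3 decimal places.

-0.649

r = (nΣuv − ΣuΣv) / √[(nΣu² − (Σu)²)(nΣv² − (Σv)²)]
Numerator: 7×2396 − 202×87 = -802
Denominator: √[(43470 − 40804)(8141 − 7569)] = √[2666 × 572] = 1234.8895
r = -802 / 1234.8895 ≈ -0.649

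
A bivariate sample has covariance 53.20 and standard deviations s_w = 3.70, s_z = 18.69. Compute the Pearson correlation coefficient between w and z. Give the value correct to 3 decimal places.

r = Cov(w,z) / (s_w · s_z) = 53.20 / (3.70 × 18.69)
  = 53.20 / 69.1530 ≈ 0.769

0.769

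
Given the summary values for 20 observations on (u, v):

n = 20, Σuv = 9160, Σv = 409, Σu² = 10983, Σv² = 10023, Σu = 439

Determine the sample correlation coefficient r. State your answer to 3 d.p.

0.122

r = (nΣuv − ΣuΣv) / √[(nΣu² − (Σu)²)(nΣv² − (Σv)²)]
Numerator: 20×9160 − 439×409 = 3649
Denominator: √[(219660 − 192721)(200460 − 167281)] = √[26939 × 33179] = 29896.6400
r = 3649 / 29896.6400 ≈ 0.122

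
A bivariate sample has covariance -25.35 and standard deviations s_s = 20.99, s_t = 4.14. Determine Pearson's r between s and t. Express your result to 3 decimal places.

r = Cov(s,t) / (s_s · s_t) = -25.35 / (20.99 × 4.14)
  = -25.35 / 86.8986 ≈ -0.292

-0.292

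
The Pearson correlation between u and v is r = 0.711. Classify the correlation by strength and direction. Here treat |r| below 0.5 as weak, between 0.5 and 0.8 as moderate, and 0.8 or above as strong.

moderate positive

r = 0.711 > 0 so the relationship is positive.
|r| = 0.711, which falls in the moderate range.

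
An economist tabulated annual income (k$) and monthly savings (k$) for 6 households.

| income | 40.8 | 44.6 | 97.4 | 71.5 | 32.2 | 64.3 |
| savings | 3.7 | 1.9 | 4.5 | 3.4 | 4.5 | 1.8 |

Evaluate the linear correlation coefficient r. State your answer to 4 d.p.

n = 6, Σx = 350.8, Σy = 19.8, Σx² = 23424.14, Σy² = 72.6, Σxy = 1177.74
nΣxy − ΣxΣy = 7066.44 − 6945.84 = 120.6
nΣx² − (Σx)² = 140544.84 − 123060.64 = 17484.2; nΣy² − (Σy)² = 435.6 − 392.04 = 43.56
r = 120.6 / √(17484.2 × 43.56) = 120.6 / 872.7037 ≈ 0.1382

0.1382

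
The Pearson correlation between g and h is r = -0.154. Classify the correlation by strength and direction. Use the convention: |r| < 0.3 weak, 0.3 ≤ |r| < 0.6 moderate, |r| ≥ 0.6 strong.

r = -0.154 < 0 so the relationship is negative.
|r| = 0.154, which falls in the weak range.

weak negative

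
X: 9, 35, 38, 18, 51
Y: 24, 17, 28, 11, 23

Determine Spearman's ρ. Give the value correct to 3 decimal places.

0.200

Rank X: 1, 3, 4, 2, 5
Rank Y: 4, 2, 5, 1, 3
d = rank(X) − rank(Y): -3, 1, -1, 1, 2; Σd² = 16
ρ = 1 − 6Σd² / [n(n²−1)] = 1 − 6×16 / (5×24) = 1 − 96/120 ≈ 0.200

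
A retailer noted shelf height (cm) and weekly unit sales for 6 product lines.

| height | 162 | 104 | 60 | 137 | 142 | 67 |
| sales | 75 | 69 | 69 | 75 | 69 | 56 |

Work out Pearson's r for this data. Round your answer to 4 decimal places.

0.7102

n = 6, Σx = 672, Σy = 413, Σx² = 84082, Σy² = 28669, Σxy = 47291
nΣxy − ΣxΣy = 283746 − 277536 = 6210
nΣx² − (Σx)² = 504492 − 451584 = 52908; nΣy² − (Σy)² = 172014 − 170569 = 1445
r = 6210 / √(52908 × 1445) = 6210 / 8743.6869 ≈ 0.7102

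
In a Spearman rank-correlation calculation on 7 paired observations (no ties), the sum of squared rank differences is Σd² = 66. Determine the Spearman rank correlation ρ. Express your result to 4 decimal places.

-0.1786

ρ = 1 − 6Σd² / [n(n²−1)] = 1 − 6×66 / (7×48)
  = 1 − 396/336 = 1 − 1.17857 ≈ -0.1786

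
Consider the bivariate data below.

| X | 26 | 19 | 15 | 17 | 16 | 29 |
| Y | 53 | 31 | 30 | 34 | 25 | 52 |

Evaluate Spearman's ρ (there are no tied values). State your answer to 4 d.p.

Rank X: 5, 4, 1, 3, 2, 6
Rank Y: 6, 3, 2, 4, 1, 5
d = rank(X) − rank(Y): -1, 1, -1, -1, 1, 1; Σd² = 6
ρ = 1 − 6Σd² / [n(n²−1)] = 1 − 6×6 / (6×35) = 1 − 36/210 ≈ 0.8286

0.8286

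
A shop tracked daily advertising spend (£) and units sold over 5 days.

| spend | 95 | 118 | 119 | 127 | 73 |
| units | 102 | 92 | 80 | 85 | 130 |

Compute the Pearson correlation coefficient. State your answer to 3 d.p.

n = 5, Σx = 532, Σy = 489, Σx² = 58568, Σy² = 49393, Σxy = 50351
nΣxy − ΣxΣy = 251755 − 260148 = -8393
nΣx² − (Σx)² = 292840 − 283024 = 9816; nΣy² − (Σy)² = 246965 − 239121 = 7844
r = -8393 / √(9816 × 7844) = -8393 / 8774.7766 ≈ -0.956

-0.956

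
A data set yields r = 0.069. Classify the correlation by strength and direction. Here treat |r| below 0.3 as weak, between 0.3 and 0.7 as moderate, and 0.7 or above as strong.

r = 0.069 > 0 so the relationship is positive.
|r| = 0.069, which falls in the weak range.

weak positive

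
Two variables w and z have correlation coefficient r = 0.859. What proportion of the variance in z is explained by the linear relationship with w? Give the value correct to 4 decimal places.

0.7379

r² = (0.859)² = 0.7379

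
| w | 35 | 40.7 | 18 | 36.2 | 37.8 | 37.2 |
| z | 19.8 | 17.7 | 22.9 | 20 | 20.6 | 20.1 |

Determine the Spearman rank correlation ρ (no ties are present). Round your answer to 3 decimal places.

Rank w: 2, 6, 1, 3, 5, 4
Rank z: 2, 1, 6, 3, 5, 4
d = rank(w) − rank(z): 0, 5, -5, 0, 0, 0; Σd² = 50
ρ = 1 − 6Σd² / [n(n²−1)] = 1 − 6×50 / (6×35) = 1 − 300/210 ≈ -0.429

-0.429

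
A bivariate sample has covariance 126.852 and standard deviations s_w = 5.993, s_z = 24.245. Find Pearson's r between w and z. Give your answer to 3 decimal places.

0.873

r = Cov(w,z) / (s_w · s_z) = 126.852 / (5.993 × 24.245)
  = 126.852 / 145.3003 ≈ 0.873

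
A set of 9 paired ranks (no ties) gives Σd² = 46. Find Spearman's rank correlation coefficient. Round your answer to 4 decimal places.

ρ = 1 − 6Σd² / [n(n²−1)] = 1 − 6×46 / (9×80)
  = 1 − 276/720 = 1 − 0.38333 ≈ 0.6167

0.6167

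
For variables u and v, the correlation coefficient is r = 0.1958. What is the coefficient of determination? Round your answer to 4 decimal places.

r² = (0.1958)² = 0.0383

0.0383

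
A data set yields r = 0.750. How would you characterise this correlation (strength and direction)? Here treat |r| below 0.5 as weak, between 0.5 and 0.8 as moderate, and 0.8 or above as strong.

r = 0.750 > 0 so the relationship is positive.
|r| = 0.750, which falls in the moderate range.

moderate positive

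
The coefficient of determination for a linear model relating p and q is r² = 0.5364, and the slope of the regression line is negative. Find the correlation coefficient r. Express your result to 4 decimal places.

|r| = √0.5364 = 0.7324
The association is negative, so r = −0.7324.

-0.7324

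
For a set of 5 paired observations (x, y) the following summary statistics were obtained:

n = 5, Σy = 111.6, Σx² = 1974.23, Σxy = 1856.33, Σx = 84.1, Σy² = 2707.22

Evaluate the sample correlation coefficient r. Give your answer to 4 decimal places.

-0.0597

r = (nΣxy − ΣxΣy) / √[(nΣx² − (Σx)²)(nΣy² − (Σy)²)]
Numerator: 5×1856.33 − 84.1×111.6 = -103.91
Denominator: √[(9871.15 − 7072.81)(13536.1 − 12454.56)] = √[2798.34 × 1081.54] = 1739.6887
r = -103.91 / 1739.6887 ≈ -0.0597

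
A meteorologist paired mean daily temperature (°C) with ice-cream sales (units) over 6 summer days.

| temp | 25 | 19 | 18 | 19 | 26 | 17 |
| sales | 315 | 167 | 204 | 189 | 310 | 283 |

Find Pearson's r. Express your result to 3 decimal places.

0.672

n = 6, Σx = 124, Σy = 1468, Σx² = 2636, Σy² = 380640, Σxy = 31182
nΣxy − ΣxΣy = 187092 − 182032 = 5060
nΣx² − (Σx)² = 15816 − 15376 = 440; nΣy² − (Σy)² = 2283840 − 2155024 = 128816
r = 5060 / √(440 × 128816) = 5060 / 7528.5483 ≈ 0.672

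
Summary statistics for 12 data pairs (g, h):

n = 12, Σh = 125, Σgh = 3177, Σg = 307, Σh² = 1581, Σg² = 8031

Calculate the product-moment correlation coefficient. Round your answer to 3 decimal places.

r = (nΣgh − ΣgΣh) / √[(nΣg² − (Σg)²)(nΣh² − (Σh)²)]
Numerator: 12×3177 − 307×125 = -251
Denominator: √[(96372 − 94249)(18972 − 15625)] = √[2123 × 3347] = 2665.6483
r = -251 / 2665.6483 ≈ -0.094

-0.094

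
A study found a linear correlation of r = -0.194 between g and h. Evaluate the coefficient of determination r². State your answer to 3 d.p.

r² = (-0.194)² = 0.038

0.038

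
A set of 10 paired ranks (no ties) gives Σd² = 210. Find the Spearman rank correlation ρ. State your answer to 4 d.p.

ρ = 1 − 6Σd² / [n(n²−1)] = 1 − 6×210 / (10×99)
  = 1 − 1260/990 = 1 − 1.27273 ≈ -0.2727

-0.2727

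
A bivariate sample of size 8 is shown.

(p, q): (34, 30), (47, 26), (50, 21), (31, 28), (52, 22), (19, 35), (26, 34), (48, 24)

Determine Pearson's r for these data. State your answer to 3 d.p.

-0.956

n = 8, Σp = 307, Σq = 220, Σp² = 12871, Σq² = 6242, Σpq = 8005
nΣpq − ΣpΣq = 64040 − 67540 = -3500
nΣp² − (Σp)² = 102968 − 94249 = 8719; nΣq² − (Σq)² = 49936 − 48400 = 1536
r = -3500 / √(8719 × 1536) = -3500 / 3659.5606 ≈ -0.956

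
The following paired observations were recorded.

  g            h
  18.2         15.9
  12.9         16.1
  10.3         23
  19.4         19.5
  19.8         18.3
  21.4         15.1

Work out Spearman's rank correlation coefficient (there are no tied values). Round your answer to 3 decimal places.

Rank g: 3, 2, 1, 4, 5, 6
Rank h: 2, 3, 6, 5, 4, 1
d = rank(g) − rank(h): 1, -1, -5, -1, 1, 5; Σd² = 54
ρ = 1 − 6Σd² / [n(n²−1)] = 1 − 6×54 / (6×35) = 1 − 324/210 ≈ -0.543

-0.543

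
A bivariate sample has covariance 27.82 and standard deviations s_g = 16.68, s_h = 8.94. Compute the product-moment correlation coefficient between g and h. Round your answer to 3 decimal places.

0.187

r = Cov(g,h) / (s_g · s_h) = 27.82 / (16.68 × 8.94)
  = 27.82 / 149.1192 ≈ 0.187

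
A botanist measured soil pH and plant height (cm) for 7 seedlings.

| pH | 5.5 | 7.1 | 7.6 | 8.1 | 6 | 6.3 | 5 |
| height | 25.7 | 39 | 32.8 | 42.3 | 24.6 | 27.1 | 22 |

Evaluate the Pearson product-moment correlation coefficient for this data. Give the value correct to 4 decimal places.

0.9096

n = 7, Σx = 45.6, Σy = 213.5, Σx² = 304.72, Σy² = 6870.19, Σxy = 1438.49
nΣxy − ΣxΣy = 10069.43 − 9735.6 = 333.83
nΣx² − (Σx)² = 2133.04 − 2079.36 = 53.68; nΣy² − (Σy)² = 48091.33 − 45582.25 = 2509.08
r = 333.83 / √(53.68 × 2509.08) = 333.83 / 366.9978 ≈ 0.9096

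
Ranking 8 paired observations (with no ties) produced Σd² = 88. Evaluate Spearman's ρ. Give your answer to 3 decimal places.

ρ = 1 − 6Σd² / [n(n²−1)] = 1 − 6×88 / (8×63)
  = 1 − 528/504 = 1 − 1.0476 ≈ -0.048

-0.048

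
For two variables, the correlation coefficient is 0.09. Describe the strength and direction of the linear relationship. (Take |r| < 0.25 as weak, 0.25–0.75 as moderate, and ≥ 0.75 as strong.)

r = 0.09 > 0 so the relationship is positive.
|r| = 0.09, which falls in the weak range.

weak positive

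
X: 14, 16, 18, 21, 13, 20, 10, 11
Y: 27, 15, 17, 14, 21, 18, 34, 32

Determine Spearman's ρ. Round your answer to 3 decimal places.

Rank X: 4, 5, 6, 8, 3, 7, 1, 2
Rank Y: 6, 2, 3, 1, 5, 4, 8, 7
d = rank(X) − rank(Y): -2, 3, 3, 7, -2, 3, -7, -5; Σd² = 158
ρ = 1 − 6Σd² / [n(n²−1)] = 1 − 6×158 / (8×63) = 1 − 948/504 ≈ -0.881

-0.881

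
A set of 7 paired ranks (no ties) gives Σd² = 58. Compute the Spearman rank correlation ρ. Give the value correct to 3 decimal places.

ρ = 1 − 6Σd² / [n(n²−1)] = 1 − 6×58 / (7×48)
  = 1 − 348/336 = 1 − 1.0357 ≈ -0.036

-0.036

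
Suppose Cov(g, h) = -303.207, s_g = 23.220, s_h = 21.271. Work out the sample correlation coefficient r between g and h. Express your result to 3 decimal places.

r = Cov(g,h) / (s_g · s_h) = -303.207 / (23.220 × 21.271)
  = -303.207 / 493.9126 ≈ -0.614

-0.614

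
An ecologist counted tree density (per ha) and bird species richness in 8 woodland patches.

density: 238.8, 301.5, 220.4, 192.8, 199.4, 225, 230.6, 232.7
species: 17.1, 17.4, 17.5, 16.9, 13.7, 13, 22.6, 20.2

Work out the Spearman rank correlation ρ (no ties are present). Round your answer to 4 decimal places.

Rank density: 7, 8, 3, 1, 2, 4, 5, 6
Rank species: 4, 5, 6, 3, 2, 1, 8, 7
d = rank(density) − rank(species): 3, 3, -3, -2, 0, 3, -3, -1; Σd² = 50
ρ = 1 − 6Σd² / [n(n²−1)] = 1 − 6×50 / (8×63) = 1 − 300/504 ≈ 0.4048

0.4048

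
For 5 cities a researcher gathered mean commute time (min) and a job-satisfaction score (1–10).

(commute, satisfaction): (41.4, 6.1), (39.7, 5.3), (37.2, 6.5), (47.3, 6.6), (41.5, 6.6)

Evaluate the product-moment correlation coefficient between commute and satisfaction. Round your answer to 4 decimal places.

n = 5, Σx = 207.1, Σy = 31.1, Σx² = 8633.43, Σy² = 194.67, Σxy = 1290.83
nΣxy − ΣxΣy = 6454.15 − 6440.81 = 13.34
nΣx² − (Σx)² = 43167.15 − 42890.41 = 276.74; nΣy² − (Σy)² = 973.35 − 967.21 = 6.14
r = 13.34 / √(276.74 × 6.14) = 13.34 / 41.2212 ≈ 0.3236

0.3236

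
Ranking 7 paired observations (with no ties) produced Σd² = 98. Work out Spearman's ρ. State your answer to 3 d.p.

ρ = 1 − 6Σd² / [n(n²−1)] = 1 − 6×98 / (7×48)
  = 1 − 588/336 = 1 − 1.7500 ≈ -0.750

-0.750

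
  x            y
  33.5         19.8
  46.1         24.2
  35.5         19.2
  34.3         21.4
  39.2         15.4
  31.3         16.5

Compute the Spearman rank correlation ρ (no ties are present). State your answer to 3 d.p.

0.257

Rank x: 2, 6, 4, 3, 5, 1
Rank y: 4, 6, 3, 5, 1, 2
d = rank(x) − rank(y): -2, 0, 1, -2, 4, -1; Σd² = 26
ρ = 1 − 6Σd² / [n(n²−1)] = 1 − 6×26 / (6×35) = 1 − 156/210 ≈ 0.257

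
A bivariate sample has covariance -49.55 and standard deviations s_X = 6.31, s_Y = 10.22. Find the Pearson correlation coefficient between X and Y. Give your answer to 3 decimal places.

r = Cov(X,Y) / (s_X · s_Y) = -49.55 / (6.31 × 10.22)
  = -49.55 / 64.4882 ≈ -0.768

-0.768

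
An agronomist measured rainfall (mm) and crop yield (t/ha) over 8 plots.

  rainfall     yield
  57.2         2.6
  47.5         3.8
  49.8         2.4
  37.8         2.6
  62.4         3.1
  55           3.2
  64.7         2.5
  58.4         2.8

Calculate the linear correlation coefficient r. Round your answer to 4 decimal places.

n = 8, Σx = 432.8, Σy = 23, Σx² = 23952.38, Σy² = 67.66, Σxy = 1241.73
nΣxy − ΣxΣy = 9933.84 − 9954.4 = -20.56
nΣx² − (Σx)² = 191619.04 − 187315.84 = 4303.2; nΣy² − (Σy)² = 541.28 − 529 = 12.28
r = -20.56 / √(4303.2 × 12.28) = -20.56 / 229.8767 ≈ -0.0894

-0.0894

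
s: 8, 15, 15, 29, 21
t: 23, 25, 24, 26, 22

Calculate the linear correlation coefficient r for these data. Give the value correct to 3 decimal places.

n = 5, Σs = 88, Σt = 120, Σs² = 1796, Σt² = 2890, Σst = 2135
nΣst − ΣsΣt = 10675 − 10560 = 115
nΣs² − (Σs)² = 8980 − 7744 = 1236; nΣt² − (Σt)² = 14450 − 14400 = 50
r = 115 / √(1236 × 50) = 115 / 248.5961 ≈ 0.463

0.463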